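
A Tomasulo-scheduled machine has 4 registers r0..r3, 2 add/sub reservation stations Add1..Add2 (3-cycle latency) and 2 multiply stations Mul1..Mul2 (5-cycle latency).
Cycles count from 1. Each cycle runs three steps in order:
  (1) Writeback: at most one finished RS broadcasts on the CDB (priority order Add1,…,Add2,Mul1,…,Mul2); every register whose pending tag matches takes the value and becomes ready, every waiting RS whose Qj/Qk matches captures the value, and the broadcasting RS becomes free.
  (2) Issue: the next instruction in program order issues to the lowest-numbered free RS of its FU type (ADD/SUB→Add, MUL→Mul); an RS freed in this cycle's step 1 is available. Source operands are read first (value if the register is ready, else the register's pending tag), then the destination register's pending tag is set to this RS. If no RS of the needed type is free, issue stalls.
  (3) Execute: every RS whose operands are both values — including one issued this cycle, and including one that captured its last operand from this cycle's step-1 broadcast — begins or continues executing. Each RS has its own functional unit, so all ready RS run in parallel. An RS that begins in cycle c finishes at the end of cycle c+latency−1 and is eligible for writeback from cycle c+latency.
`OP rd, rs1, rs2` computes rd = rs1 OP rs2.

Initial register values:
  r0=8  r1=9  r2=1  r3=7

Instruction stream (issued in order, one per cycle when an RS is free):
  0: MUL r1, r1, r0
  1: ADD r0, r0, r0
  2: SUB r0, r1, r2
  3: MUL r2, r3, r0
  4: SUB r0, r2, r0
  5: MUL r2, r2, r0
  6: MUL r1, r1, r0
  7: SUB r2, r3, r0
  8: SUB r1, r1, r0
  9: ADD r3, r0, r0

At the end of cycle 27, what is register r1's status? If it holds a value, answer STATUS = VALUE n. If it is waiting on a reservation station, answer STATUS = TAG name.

STATUS = VALUE 30246

cycle 1: issue MUL r1<-Mul1 // r0:8,r1:Mul1,r2:1,r3:7
cycle 2: issue ADD r0<-Add1 // r0:Add1,r1:Mul1,r2:1,r3:7
cycle 3: issue SUB r0<-Add2 // r0:Add2,r1:Mul1,r2:1,r3:7
cycle 4: issue MUL r2<-Mul2 // r0:Add2,r1:Mul1,r2:Mul2,r3:7
cycle 5: CDB Add1=16; issue SUB r0<-Add1 // r0:Add1,r1:Mul1,r2:Mul2,r3:7
cycle 6: CDB Mul1=72; issue MUL r2<-Mul1 // r0:Add1,r1:72,r2:Mul1,r3:7
cycle 7: stall // r0:Add1,r1:72,r2:Mul1,r3:7
cycle 8: stall // r0:Add1,r1:72,r2:Mul1,r3:7
cycle 9: CDB Add2=71; stall // r0:Add1,r1:72,r2:Mul1,r3:7
cycle 10: stall // r0:Add1,r1:72,r2:Mul1,r3:7
cycle 11: stall // r0:Add1,r1:72,r2:Mul1,r3:7
cycle 12: stall // r0:Add1,r1:72,r2:Mul1,r3:7
cycle 13: stall // r0:Add1,r1:72,r2:Mul1,r3:7
cycle 14: CDB Mul2=497; issue MUL r1<-Mul2 // r0:Add1,r1:Mul2,r2:Mul1,r3:7
cycle 15: issue SUB r2<-Add2 // r0:Add1,r1:Mul2,r2:Add2,r3:7
cycle 16: stall // r0:Add1,r1:Mul2,r2:Add2,r3:7
cycle 17: CDB Add1=426; issue SUB r1<-Add1 // r0:426,r1:Add1,r2:Add2,r3:7
cycle 18: stall // r0:426,r1:Add1,r2:Add2,r3:7
cycle 19: stall // r0:426,r1:Add1,r2:Add2,r3:7
cycle 20: CDB Add2=-419; issue ADD r3<-Add2 // r0:426,r1:Add1,r2:-419,r3:Add2
cycle 21: - // r0:426,r1:Add1,r2:-419,r3:Add2
cycle 22: CDB Mul1=211722 // r0:426,r1:Add1,r2:-419,r3:Add2
cycle 23: CDB Add2=852 // r0:426,r1:Add1,r2:-419,r3:852
cycle 24: CDB Mul2=30672 // r0:426,r1:Add1,r2:-419,r3:852
cycle 25: - // r0:426,r1:Add1,r2:-419,r3:852
cycle 26: - // r0:426,r1:Add1,r2:-419,r3:852
cycle 27: CDB Add1=30246 // r0:426,r1:30246,r2:-419,r3:852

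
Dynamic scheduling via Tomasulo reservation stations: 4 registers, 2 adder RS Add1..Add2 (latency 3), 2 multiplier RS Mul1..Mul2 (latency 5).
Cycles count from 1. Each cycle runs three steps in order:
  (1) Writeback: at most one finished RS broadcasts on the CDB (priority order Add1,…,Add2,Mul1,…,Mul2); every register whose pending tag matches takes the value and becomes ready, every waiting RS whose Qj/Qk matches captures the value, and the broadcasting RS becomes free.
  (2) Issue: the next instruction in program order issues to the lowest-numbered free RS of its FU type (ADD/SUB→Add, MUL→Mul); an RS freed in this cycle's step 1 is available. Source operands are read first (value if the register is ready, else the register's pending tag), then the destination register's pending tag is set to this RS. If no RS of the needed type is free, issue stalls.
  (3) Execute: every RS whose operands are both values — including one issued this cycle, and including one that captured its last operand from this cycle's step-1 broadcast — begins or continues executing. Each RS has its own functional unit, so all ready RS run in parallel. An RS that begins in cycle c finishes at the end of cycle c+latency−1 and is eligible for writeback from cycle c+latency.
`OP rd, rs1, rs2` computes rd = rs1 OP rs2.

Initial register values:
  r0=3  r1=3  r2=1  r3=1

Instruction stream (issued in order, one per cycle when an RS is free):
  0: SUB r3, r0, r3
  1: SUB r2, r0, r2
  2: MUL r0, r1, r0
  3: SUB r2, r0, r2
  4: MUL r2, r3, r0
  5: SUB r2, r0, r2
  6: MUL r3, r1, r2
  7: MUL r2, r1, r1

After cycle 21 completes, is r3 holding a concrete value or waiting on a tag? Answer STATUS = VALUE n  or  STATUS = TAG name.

c1: issue SUB r3<-Add1 | r0:3,r1:3,r2:1,r3:Add1
c2: issue SUB r2<-Add2 | r0:3,r1:3,r2:Add2,r3:Add1
c3: issue MUL r0<-Mul1 | r0:Mul1,r1:3,r2:Add2,r3:Add1
c4: CDB Add1=2; issue SUB r2<-Add1 | r0:Mul1,r1:3,r2:Add1,r3:2
c5: CDB Add2=2; issue MUL r2<-Mul2 | r0:Mul1,r1:3,r2:Mul2,r3:2
c6: issue SUB r2<-Add2 | r0:Mul1,r1:3,r2:Add2,r3:2
c7: stall | r0:Mul1,r1:3,r2:Add2,r3:2
c8: CDB Mul1=9; issue MUL r3<-Mul1 | r0:9,r1:3,r2:Add2,r3:Mul1
c9: stall | r0:9,r1:3,r2:Add2,r3:Mul1
c10: stall | r0:9,r1:3,r2:Add2,r3:Mul1
c11: CDB Add1=7; stall | r0:9,r1:3,r2:Add2,r3:Mul1
c12: stall | r0:9,r1:3,r2:Add2,r3:Mul1
c13: CDB Mul2=18; issue MUL r2<-Mul2 | r0:9,r1:3,r2:Mul2,r3:Mul1
c14: - | r0:9,r1:3,r2:Mul2,r3:Mul1
c15: - | r0:9,r1:3,r2:Mul2,r3:Mul1
c16: CDB Add2=-9 | r0:9,r1:3,r2:Mul2,r3:Mul1
c17: - | r0:9,r1:3,r2:Mul2,r3:Mul1
c18: CDB Mul2=9 | r0:9,r1:3,r2:9,r3:Mul1
c19: - | r0:9,r1:3,r2:9,r3:Mul1
c20: - | r0:9,r1:3,r2:9,r3:Mul1
c21: CDB Mul1=-27 | r0:9,r1:3,r2:9,r3:-27

STATUS = VALUE -27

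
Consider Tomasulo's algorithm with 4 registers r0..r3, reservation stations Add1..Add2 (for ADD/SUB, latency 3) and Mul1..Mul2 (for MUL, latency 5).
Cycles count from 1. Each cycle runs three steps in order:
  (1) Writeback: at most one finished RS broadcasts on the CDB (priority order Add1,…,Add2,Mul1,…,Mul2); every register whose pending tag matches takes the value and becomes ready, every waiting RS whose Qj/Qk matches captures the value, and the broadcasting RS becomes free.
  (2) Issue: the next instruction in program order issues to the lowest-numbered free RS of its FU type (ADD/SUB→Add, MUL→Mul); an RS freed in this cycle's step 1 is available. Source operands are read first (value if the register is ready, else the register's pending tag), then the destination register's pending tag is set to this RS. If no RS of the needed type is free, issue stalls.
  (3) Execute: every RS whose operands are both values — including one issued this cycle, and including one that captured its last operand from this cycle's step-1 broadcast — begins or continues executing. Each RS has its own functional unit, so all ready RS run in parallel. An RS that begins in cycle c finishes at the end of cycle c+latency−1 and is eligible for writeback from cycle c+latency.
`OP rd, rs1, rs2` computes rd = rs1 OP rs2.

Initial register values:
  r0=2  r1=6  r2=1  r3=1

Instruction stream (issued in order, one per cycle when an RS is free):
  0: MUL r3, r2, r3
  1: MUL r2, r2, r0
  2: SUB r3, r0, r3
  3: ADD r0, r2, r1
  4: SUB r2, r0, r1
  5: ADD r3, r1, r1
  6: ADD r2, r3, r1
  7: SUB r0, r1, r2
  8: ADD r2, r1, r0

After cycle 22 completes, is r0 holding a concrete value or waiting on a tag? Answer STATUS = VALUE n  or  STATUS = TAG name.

c1: issue MUL r3<-Mul1 | r0:2,r1:6,r2:1,r3:Mul1
c2: issue MUL r2<-Mul2 | r0:2,r1:6,r2:Mul2,r3:Mul1
c3: issue SUB r3<-Add1 | r0:2,r1:6,r2:Mul2,r3:Add1
c4: issue ADD r0<-Add2 | r0:Add2,r1:6,r2:Mul2,r3:Add1
c5: stall | r0:Add2,r1:6,r2:Mul2,r3:Add1
c6: CDB Mul1=1; stall | r0:Add2,r1:6,r2:Mul2,r3:Add1
c7: CDB Mul2=2; stall | r0:Add2,r1:6,r2:2,r3:Add1
c8: stall | r0:Add2,r1:6,r2:2,r3:Add1
c9: CDB Add1=1; issue SUB r2<-Add1 | r0:Add2,r1:6,r2:Add1,r3:1
c10: CDB Add2=8; issue ADD r3<-Add2 | r0:8,r1:6,r2:Add1,r3:Add2
c11: stall | r0:8,r1:6,r2:Add1,r3:Add2
c12: stall | r0:8,r1:6,r2:Add1,r3:Add2
c13: CDB Add1=2; issue ADD r2<-Add1 | r0:8,r1:6,r2:Add1,r3:Add2
c14: CDB Add2=12; issue SUB r0<-Add2 | r0:Add2,r1:6,r2:Add1,r3:12
c15: stall | r0:Add2,r1:6,r2:Add1,r3:12
c16: stall | r0:Add2,r1:6,r2:Add1,r3:12
c17: CDB Add1=18; issue ADD r2<-Add1 | r0:Add2,r1:6,r2:Add1,r3:12
c18: - | r0:Add2,r1:6,r2:Add1,r3:12
c19: - | r0:Add2,r1:6,r2:Add1,r3:12
c20: CDB Add2=-12 | r0:-12,r1:6,r2:Add1,r3:12
c21: - | r0:-12,r1:6,r2:Add1,r3:12
c22: - | r0:-12,r1:6,r2:Add1,r3:12

STATUS = VALUE -12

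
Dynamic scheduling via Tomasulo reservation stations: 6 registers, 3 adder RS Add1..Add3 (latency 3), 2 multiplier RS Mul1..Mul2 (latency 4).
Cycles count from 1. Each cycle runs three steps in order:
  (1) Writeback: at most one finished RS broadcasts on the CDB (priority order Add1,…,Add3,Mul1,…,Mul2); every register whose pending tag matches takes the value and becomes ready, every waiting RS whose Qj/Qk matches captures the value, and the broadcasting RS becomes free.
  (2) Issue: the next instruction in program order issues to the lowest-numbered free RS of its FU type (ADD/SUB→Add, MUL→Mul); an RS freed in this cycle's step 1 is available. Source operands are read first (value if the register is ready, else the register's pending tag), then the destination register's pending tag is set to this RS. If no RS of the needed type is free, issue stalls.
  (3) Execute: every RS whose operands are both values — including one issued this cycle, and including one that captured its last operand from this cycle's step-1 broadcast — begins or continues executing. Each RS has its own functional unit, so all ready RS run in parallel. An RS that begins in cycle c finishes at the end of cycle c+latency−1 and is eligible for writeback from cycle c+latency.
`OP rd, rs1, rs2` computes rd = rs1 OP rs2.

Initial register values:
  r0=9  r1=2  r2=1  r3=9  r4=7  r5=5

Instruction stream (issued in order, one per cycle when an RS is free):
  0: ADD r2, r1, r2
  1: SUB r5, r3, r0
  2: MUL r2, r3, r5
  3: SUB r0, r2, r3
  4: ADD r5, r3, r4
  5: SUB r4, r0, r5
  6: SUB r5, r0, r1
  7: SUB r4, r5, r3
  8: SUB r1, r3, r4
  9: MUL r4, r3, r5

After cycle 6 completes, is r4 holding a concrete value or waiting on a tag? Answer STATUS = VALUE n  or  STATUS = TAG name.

cycle 1: issue ADD r2<-Add1 // r0:9,r1:2,r2:Add1,r3:9,r4:7,r5:5
cycle 2: issue SUB r5<-Add2 // r0:9,r1:2,r2:Add1,r3:9,r4:7,r5:Add2
cycle 3: issue MUL r2<-Mul1 // r0:9,r1:2,r2:Mul1,r3:9,r4:7,r5:Add2
cycle 4: CDB Add1=3; issue SUB r0<-Add1 // r0:Add1,r1:2,r2:Mul1,r3:9,r4:7,r5:Add2
cycle 5: CDB Add2=0; issue ADD r5<-Add2 // r0:Add1,r1:2,r2:Mul1,r3:9,r4:7,r5:Add2
cycle 6: issue SUB r4<-Add3 // r0:Add1,r1:2,r2:Mul1,r3:9,r4:Add3,r5:Add2

STATUS = TAG Add3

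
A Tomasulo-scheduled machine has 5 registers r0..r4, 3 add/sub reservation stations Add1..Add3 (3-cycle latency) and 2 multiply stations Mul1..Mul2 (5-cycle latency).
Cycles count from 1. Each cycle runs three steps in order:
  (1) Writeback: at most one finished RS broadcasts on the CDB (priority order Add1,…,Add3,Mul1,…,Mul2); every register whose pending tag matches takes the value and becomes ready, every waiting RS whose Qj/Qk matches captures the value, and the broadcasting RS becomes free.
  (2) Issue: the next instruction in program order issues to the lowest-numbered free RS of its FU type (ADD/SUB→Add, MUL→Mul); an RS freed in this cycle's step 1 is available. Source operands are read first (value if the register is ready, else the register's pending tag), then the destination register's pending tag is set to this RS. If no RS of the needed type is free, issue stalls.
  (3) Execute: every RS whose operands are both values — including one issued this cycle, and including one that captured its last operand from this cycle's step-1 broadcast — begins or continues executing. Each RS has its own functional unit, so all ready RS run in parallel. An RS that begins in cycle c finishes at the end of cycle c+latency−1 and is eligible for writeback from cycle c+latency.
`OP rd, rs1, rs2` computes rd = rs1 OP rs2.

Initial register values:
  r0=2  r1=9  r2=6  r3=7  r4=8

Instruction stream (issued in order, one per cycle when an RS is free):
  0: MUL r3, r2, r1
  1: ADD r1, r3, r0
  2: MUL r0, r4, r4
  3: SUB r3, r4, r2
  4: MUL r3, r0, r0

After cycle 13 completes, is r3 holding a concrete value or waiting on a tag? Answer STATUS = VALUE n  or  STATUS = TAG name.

  c1: issue MUL r3<-Mul1  regs: r0:2,r1:9,r2:6,r3:Mul1,r4:8
  c2: issue ADD r1<-Add1  regs: r0:2,r1:Add1,r2:6,r3:Mul1,r4:8
  c3: issue MUL r0<-Mul2  regs: r0:Mul2,r1:Add1,r2:6,r3:Mul1,r4:8
  c4: issue SUB r3<-Add2  regs: r0:Mul2,r1:Add1,r2:6,r3:Add2,r4:8
  c5: stall  regs: r0:Mul2,r1:Add1,r2:6,r3:Add2,r4:8
  c6: CDB Mul1=54; issue MUL r3<-Mul1  regs: r0:Mul2,r1:Add1,r2:6,r3:Mul1,r4:8
  c7: CDB Add2=2  regs: r0:Mul2,r1:Add1,r2:6,r3:Mul1,r4:8
  c8: CDB Mul2=64  regs: r0:64,r1:Add1,r2:6,r3:Mul1,r4:8
  c9: CDB Add1=56  regs: r0:64,r1:56,r2:6,r3:Mul1,r4:8
  c10: -  regs: r0:64,r1:56,r2:6,r3:Mul1,r4:8
  c11: -  regs: r0:64,r1:56,r2:6,r3:Mul1,r4:8
  c12: -  regs: r0:64,r1:56,r2:6,r3:Mul1,r4:8
  c13: CDB Mul1=4096  regs: r0:64,r1:56,r2:6,r3:4096,r4:8

STATUS = VALUE 4096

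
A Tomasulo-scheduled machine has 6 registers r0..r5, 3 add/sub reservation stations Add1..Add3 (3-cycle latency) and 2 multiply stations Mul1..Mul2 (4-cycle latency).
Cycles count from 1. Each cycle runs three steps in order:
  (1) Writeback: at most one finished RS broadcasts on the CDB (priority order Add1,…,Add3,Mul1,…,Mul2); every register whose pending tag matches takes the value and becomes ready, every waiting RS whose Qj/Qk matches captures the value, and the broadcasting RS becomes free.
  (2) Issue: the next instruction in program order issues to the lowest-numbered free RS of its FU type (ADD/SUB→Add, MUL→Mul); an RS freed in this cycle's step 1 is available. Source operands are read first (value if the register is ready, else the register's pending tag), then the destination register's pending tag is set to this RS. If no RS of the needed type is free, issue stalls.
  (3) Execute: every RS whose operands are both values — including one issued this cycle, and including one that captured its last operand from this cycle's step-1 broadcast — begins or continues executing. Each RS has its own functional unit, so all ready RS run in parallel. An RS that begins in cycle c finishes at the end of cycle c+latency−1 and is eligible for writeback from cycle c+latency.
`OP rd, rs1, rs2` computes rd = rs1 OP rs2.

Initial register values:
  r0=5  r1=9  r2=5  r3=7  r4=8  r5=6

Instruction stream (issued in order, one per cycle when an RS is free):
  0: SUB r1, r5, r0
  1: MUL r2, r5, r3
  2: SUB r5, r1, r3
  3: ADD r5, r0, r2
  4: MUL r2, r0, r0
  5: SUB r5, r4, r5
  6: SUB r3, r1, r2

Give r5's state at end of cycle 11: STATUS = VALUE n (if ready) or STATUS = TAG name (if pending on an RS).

STATUS = TAG Add3

c1: issue SUB r1<-Add1 | r0:5,r1:Add1,r2:5,r3:7,r4:8,r5:6
c2: issue MUL r2<-Mul1 | r0:5,r1:Add1,r2:Mul1,r3:7,r4:8,r5:6
c3: issue SUB r5<-Add2 | r0:5,r1:Add1,r2:Mul1,r3:7,r4:8,r5:Add2
c4: CDB Add1=1; issue ADD r5<-Add1 | r0:5,r1:1,r2:Mul1,r3:7,r4:8,r5:Add1
c5: issue MUL r2<-Mul2 | r0:5,r1:1,r2:Mul2,r3:7,r4:8,r5:Add1
c6: CDB Mul1=42; issue SUB r5<-Add3 | r0:5,r1:1,r2:Mul2,r3:7,r4:8,r5:Add3
c7: CDB Add2=-6; issue SUB r3<-Add2 | r0:5,r1:1,r2:Mul2,r3:Add2,r4:8,r5:Add3
c8: - | r0:5,r1:1,r2:Mul2,r3:Add2,r4:8,r5:Add3
c9: CDB Add1=47 | r0:5,r1:1,r2:Mul2,r3:Add2,r4:8,r5:Add3
c10: CDB Mul2=25 | r0:5,r1:1,r2:25,r3:Add2,r4:8,r5:Add3
c11: - | r0:5,r1:1,r2:25,r3:Add2,r4:8,r5:Add3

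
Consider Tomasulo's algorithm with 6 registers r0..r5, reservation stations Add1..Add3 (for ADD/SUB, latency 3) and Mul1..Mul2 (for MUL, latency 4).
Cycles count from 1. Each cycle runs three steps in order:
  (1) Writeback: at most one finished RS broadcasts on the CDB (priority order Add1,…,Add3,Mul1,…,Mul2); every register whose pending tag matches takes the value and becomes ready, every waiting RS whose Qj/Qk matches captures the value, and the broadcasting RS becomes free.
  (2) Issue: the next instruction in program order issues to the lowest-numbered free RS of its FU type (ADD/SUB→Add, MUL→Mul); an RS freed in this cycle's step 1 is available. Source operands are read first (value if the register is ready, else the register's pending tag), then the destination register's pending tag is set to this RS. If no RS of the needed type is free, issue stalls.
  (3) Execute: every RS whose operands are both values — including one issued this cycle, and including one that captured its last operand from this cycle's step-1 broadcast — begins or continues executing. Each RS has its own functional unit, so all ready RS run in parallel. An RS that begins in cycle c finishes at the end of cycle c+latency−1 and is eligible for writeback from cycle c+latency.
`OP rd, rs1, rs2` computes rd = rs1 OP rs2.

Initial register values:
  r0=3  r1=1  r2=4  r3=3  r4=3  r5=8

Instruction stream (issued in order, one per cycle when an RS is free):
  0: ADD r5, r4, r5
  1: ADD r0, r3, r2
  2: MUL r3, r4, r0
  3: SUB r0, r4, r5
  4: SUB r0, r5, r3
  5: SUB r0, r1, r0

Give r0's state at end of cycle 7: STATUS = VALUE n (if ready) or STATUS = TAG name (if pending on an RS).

STATUS = TAG Add3

cycle 1: issue ADD r5<-Add1 // r0:3,r1:1,r2:4,r3:3,r4:3,r5:Add1
cycle 2: issue ADD r0<-Add2 // r0:Add2,r1:1,r2:4,r3:3,r4:3,r5:Add1
cycle 3: issue MUL r3<-Mul1 // r0:Add2,r1:1,r2:4,r3:Mul1,r4:3,r5:Add1
cycle 4: CDB Add1=11; issue SUB r0<-Add1 // r0:Add1,r1:1,r2:4,r3:Mul1,r4:3,r5:11
cycle 5: CDB Add2=7; issue SUB r0<-Add2 // r0:Add2,r1:1,r2:4,r3:Mul1,r4:3,r5:11
cycle 6: issue SUB r0<-Add3 // r0:Add3,r1:1,r2:4,r3:Mul1,r4:3,r5:11
cycle 7: CDB Add1=-8 // r0:Add3,r1:1,r2:4,r3:Mul1,r4:3,r5:11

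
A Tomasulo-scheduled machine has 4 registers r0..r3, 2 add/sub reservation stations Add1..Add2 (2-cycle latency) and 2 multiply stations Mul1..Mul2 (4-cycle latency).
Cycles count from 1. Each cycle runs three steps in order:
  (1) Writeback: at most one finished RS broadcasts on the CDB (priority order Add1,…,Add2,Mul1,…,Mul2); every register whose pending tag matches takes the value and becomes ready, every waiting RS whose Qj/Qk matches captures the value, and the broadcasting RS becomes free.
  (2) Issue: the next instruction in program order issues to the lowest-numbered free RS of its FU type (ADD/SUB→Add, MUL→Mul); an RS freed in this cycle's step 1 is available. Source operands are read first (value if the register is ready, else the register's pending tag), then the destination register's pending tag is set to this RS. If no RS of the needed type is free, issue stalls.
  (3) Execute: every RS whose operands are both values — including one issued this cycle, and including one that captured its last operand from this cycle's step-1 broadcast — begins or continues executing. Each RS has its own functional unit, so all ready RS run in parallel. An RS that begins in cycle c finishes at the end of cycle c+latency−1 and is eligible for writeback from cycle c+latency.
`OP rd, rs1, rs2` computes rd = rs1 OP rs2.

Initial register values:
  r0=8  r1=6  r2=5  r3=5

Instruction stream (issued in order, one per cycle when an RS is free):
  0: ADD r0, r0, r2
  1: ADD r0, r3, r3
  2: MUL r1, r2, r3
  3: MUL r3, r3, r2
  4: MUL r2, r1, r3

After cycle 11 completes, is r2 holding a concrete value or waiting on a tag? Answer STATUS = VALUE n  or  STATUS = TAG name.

STATUS = TAG Mul1

cycle 1: issue ADD r0<-Add1 // r0:Add1,r1:6,r2:5,r3:5
cycle 2: issue ADD r0<-Add2 // r0:Add2,r1:6,r2:5,r3:5
cycle 3: CDB Add1=13; issue MUL r1<-Mul1 // r0:Add2,r1:Mul1,r2:5,r3:5
cycle 4: CDB Add2=10; issue MUL r3<-Mul2 // r0:10,r1:Mul1,r2:5,r3:Mul2
cycle 5: stall // r0:10,r1:Mul1,r2:5,r3:Mul2
cycle 6: stall // r0:10,r1:Mul1,r2:5,r3:Mul2
cycle 7: CDB Mul1=25; issue MUL r2<-Mul1 // r0:10,r1:25,r2:Mul1,r3:Mul2
cycle 8: CDB Mul2=25 // r0:10,r1:25,r2:Mul1,r3:25
cycle 9: - // r0:10,r1:25,r2:Mul1,r3:25
cycle 10: - // r0:10,r1:25,r2:Mul1,r3:25
cycle 11: - // r0:10,r1:25,r2:Mul1,r3:25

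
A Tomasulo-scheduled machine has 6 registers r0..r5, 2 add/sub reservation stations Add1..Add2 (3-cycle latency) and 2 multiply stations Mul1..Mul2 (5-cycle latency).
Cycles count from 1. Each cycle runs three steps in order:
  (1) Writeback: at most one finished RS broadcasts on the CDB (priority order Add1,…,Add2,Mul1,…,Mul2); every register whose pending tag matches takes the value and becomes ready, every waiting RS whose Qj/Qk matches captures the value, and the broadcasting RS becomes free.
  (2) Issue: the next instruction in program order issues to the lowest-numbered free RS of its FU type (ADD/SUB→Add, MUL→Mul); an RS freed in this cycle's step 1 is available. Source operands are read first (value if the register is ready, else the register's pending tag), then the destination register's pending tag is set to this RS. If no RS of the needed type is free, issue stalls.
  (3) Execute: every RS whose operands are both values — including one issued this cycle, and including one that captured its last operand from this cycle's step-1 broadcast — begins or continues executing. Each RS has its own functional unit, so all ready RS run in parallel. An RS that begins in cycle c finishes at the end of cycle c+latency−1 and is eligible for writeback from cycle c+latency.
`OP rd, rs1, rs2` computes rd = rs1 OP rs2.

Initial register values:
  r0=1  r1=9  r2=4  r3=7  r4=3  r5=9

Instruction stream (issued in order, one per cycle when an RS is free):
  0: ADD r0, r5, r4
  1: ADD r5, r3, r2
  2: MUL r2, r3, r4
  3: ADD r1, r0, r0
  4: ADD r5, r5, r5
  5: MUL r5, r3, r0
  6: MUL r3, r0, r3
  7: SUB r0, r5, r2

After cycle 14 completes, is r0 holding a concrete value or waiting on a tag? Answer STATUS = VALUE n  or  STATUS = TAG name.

c1: issue ADD r0<-Add1 | r0:Add1,r1:9,r2:4,r3:7,r4:3,r5:9
c2: issue ADD r5<-Add2 | r0:Add1,r1:9,r2:4,r3:7,r4:3,r5:Add2
c3: issue MUL r2<-Mul1 | r0:Add1,r1:9,r2:Mul1,r3:7,r4:3,r5:Add2
c4: CDB Add1=12; issue ADD r1<-Add1 | r0:12,r1:Add1,r2:Mul1,r3:7,r4:3,r5:Add2
c5: CDB Add2=11; issue ADD r5<-Add2 | r0:12,r1:Add1,r2:Mul1,r3:7,r4:3,r5:Add2
c6: issue MUL r5<-Mul2 | r0:12,r1:Add1,r2:Mul1,r3:7,r4:3,r5:Mul2
c7: CDB Add1=24; stall | r0:12,r1:24,r2:Mul1,r3:7,r4:3,r5:Mul2
c8: CDB Add2=22; stall | r0:12,r1:24,r2:Mul1,r3:7,r4:3,r5:Mul2
c9: CDB Mul1=21; issue MUL r3<-Mul1 | r0:12,r1:24,r2:21,r3:Mul1,r4:3,r5:Mul2
c10: issue SUB r0<-Add1 | r0:Add1,r1:24,r2:21,r3:Mul1,r4:3,r5:Mul2
c11: CDB Mul2=84 | r0:Add1,r1:24,r2:21,r3:Mul1,r4:3,r5:84
c12: - | r0:Add1,r1:24,r2:21,r3:Mul1,r4:3,r5:84
c13: - | r0:Add1,r1:24,r2:21,r3:Mul1,r4:3,r5:84
c14: CDB Add1=63 | r0:63,r1:24,r2:21,r3:Mul1,r4:3,r5:84

STATUS = VALUE 63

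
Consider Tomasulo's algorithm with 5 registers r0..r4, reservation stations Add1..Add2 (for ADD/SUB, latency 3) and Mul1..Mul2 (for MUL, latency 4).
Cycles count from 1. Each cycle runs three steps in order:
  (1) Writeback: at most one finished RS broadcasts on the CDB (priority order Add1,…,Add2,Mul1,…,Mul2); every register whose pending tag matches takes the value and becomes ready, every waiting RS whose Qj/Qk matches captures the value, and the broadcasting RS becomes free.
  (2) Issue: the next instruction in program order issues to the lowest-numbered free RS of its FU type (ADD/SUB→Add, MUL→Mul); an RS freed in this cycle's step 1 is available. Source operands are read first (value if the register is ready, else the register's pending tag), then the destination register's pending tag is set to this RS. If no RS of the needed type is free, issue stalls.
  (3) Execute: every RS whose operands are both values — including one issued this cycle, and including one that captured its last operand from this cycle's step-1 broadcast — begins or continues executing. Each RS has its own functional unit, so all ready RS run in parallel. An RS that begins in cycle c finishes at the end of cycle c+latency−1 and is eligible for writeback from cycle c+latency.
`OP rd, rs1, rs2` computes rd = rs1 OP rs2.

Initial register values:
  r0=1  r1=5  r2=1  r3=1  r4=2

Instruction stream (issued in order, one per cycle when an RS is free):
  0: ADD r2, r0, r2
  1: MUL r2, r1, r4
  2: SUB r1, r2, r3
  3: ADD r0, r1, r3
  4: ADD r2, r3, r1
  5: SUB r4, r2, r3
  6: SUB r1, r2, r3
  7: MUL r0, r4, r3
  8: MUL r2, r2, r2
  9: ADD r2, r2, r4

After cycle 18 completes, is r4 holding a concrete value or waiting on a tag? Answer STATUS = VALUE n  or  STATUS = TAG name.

STATUS = VALUE 9

cycle 1: issue ADD r2<-Add1 // r0:1,r1:5,r2:Add1,r3:1,r4:2
cycle 2: issue MUL r2<-Mul1 // r0:1,r1:5,r2:Mul1,r3:1,r4:2
cycle 3: issue SUB r1<-Add2 // r0:1,r1:Add2,r2:Mul1,r3:1,r4:2
cycle 4: CDB Add1=2; issue ADD r0<-Add1 // r0:Add1,r1:Add2,r2:Mul1,r3:1,r4:2
cycle 5: stall // r0:Add1,r1:Add2,r2:Mul1,r3:1,r4:2
cycle 6: CDB Mul1=10; stall // r0:Add1,r1:Add2,r2:10,r3:1,r4:2
cycle 7: stall // r0:Add1,r1:Add2,r2:10,r3:1,r4:2
cycle 8: stall // r0:Add1,r1:Add2,r2:10,r3:1,r4:2
cycle 9: CDB Add2=9; issue ADD r2<-Add2 // r0:Add1,r1:9,r2:Add2,r3:1,r4:2
cycle 10: stall // r0:Add1,r1:9,r2:Add2,r3:1,r4:2
cycle 11: stall // r0:Add1,r1:9,r2:Add2,r3:1,r4:2
cycle 12: CDB Add1=10; issue SUB r4<-Add1 // r0:10,r1:9,r2:Add2,r3:1,r4:Add1
cycle 13: CDB Add2=10; issue SUB r1<-Add2 // r0:10,r1:Add2,r2:10,r3:1,r4:Add1
cycle 14: issue MUL r0<-Mul1 // r0:Mul1,r1:Add2,r2:10,r3:1,r4:Add1
cycle 15: issue MUL r2<-Mul2 // r0:Mul1,r1:Add2,r2:Mul2,r3:1,r4:Add1
cycle 16: CDB Add1=9; issue ADD r2<-Add1 // r0:Mul1,r1:Add2,r2:Add1,r3:1,r4:9
cycle 17: CDB Add2=9 // r0:Mul1,r1:9,r2:Add1,r3:1,r4:9
cycle 18: - // r0:Mul1,r1:9,r2:Add1,r3:1,r4:9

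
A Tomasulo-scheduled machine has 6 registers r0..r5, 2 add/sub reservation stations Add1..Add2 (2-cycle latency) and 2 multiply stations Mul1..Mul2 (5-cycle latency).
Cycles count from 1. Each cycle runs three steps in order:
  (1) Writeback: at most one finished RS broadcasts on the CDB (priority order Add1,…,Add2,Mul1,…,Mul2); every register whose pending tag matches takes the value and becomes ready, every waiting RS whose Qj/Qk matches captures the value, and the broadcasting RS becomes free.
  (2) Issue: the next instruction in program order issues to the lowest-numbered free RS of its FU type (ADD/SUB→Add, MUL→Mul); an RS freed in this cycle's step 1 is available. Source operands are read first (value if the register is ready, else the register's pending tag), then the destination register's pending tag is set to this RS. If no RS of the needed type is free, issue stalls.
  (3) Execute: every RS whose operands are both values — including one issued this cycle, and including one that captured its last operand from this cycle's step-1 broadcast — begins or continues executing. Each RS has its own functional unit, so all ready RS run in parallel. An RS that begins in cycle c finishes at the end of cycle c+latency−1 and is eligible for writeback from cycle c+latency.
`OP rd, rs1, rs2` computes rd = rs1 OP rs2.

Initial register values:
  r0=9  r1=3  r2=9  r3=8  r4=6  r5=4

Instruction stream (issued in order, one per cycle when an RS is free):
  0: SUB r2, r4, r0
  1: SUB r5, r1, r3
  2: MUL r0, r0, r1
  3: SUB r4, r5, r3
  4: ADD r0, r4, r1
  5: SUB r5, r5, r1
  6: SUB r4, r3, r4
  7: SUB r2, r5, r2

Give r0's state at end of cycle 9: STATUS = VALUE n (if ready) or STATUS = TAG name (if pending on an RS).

c1: issue SUB r2<-Add1 | r0:9,r1:3,r2:Add1,r3:8,r4:6,r5:4
c2: issue SUB r5<-Add2 | r0:9,r1:3,r2:Add1,r3:8,r4:6,r5:Add2
c3: CDB Add1=-3; issue MUL r0<-Mul1 | r0:Mul1,r1:3,r2:-3,r3:8,r4:6,r5:Add2
c4: CDB Add2=-5; issue SUB r4<-Add1 | r0:Mul1,r1:3,r2:-3,r3:8,r4:Add1,r5:-5
c5: issue ADD r0<-Add2 | r0:Add2,r1:3,r2:-3,r3:8,r4:Add1,r5:-5
c6: CDB Add1=-13; issue SUB r5<-Add1 | r0:Add2,r1:3,r2:-3,r3:8,r4:-13,r5:Add1
c7: stall | r0:Add2,r1:3,r2:-3,r3:8,r4:-13,r5:Add1
c8: CDB Add1=-8; issue SUB r4<-Add1 | r0:Add2,r1:3,r2:-3,r3:8,r4:Add1,r5:-8
c9: CDB Add2=-10; issue SUB r2<-Add2 | r0:-10,r1:3,r2:Add2,r3:8,r4:Add1,r5:-8

STATUS = VALUE -10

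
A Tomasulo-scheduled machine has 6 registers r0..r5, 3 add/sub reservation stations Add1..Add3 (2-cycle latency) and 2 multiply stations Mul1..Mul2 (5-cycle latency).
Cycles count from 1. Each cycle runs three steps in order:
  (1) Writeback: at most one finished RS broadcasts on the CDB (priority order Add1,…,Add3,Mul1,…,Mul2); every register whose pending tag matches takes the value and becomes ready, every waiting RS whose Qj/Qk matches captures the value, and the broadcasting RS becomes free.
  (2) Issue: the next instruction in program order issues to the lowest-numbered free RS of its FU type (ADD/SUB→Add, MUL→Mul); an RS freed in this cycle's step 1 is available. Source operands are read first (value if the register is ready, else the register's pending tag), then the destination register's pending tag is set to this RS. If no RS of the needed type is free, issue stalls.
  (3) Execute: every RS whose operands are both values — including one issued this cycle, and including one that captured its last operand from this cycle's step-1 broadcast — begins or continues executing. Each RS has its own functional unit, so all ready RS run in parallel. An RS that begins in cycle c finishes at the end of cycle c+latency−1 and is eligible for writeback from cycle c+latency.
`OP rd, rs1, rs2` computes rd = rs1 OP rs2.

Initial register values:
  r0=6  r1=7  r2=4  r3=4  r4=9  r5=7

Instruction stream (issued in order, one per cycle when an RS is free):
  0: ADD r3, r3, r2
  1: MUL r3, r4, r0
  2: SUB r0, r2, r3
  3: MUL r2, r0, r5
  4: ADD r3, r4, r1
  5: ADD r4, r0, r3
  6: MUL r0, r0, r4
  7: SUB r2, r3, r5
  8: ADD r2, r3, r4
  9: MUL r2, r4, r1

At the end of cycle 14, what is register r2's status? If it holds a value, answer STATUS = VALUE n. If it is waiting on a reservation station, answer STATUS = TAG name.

STATUS = VALUE -18

c1: issue ADD r3<-Add1 | r0:6,r1:7,r2:4,r3:Add1,r4:9,r5:7
c2: issue MUL r3<-Mul1 | r0:6,r1:7,r2:4,r3:Mul1,r4:9,r5:7
c3: CDB Add1=8; issue SUB r0<-Add1 | r0:Add1,r1:7,r2:4,r3:Mul1,r4:9,r5:7
c4: issue MUL r2<-Mul2 | r0:Add1,r1:7,r2:Mul2,r3:Mul1,r4:9,r5:7
c5: issue ADD r3<-Add2 | r0:Add1,r1:7,r2:Mul2,r3:Add2,r4:9,r5:7
c6: issue ADD r4<-Add3 | r0:Add1,r1:7,r2:Mul2,r3:Add2,r4:Add3,r5:7
c7: CDB Add2=16; stall | r0:Add1,r1:7,r2:Mul2,r3:16,r4:Add3,r5:7
c8: CDB Mul1=54; issue MUL r0<-Mul1 | r0:Mul1,r1:7,r2:Mul2,r3:16,r4:Add3,r5:7
c9: issue SUB r2<-Add2 | r0:Mul1,r1:7,r2:Add2,r3:16,r4:Add3,r5:7
c10: CDB Add1=-50; issue ADD r2<-Add1 | r0:Mul1,r1:7,r2:Add1,r3:16,r4:Add3,r5:7
c11: CDB Add2=9; stall | r0:Mul1,r1:7,r2:Add1,r3:16,r4:Add3,r5:7
c12: CDB Add3=-34; stall | r0:Mul1,r1:7,r2:Add1,r3:16,r4:-34,r5:7
c13: stall | r0:Mul1,r1:7,r2:Add1,r3:16,r4:-34,r5:7
c14: CDB Add1=-18; stall | r0:Mul1,r1:7,r2:-18,r3:16,r4:-34,r5:7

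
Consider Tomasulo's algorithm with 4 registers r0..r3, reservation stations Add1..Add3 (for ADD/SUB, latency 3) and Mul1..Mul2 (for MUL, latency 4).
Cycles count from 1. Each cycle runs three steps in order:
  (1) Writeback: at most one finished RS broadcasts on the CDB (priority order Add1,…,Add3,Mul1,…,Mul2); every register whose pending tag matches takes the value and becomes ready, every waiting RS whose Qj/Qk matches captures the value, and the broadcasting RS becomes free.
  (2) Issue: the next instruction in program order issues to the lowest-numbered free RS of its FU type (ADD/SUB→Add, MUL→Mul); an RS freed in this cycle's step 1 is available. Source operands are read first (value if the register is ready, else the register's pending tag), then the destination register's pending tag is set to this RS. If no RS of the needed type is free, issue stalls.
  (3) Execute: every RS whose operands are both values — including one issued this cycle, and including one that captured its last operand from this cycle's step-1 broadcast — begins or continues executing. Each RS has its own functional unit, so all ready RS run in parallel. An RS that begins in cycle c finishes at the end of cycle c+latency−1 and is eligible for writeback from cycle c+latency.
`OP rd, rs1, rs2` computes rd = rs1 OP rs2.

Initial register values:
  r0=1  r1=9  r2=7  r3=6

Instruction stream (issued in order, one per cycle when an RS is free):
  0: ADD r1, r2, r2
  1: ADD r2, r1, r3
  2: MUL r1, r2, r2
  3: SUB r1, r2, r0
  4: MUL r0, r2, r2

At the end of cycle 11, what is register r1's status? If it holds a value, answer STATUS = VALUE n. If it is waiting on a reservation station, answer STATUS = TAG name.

  c1: issue ADD r1<-Add1  regs: r0:1,r1:Add1,r2:7,r3:6
  c2: issue ADD r2<-Add2  regs: r0:1,r1:Add1,r2:Add2,r3:6
  c3: issue MUL r1<-Mul1  regs: r0:1,r1:Mul1,r2:Add2,r3:6
  c4: CDB Add1=14; issue SUB r1<-Add1  regs: r0:1,r1:Add1,r2:Add2,r3:6
  c5: issue MUL r0<-Mul2  regs: r0:Mul2,r1:Add1,r2:Add2,r3:6
  c6: -  regs: r0:Mul2,r1:Add1,r2:Add2,r3:6
  c7: CDB Add2=20  regs: r0:Mul2,r1:Add1,r2:20,r3:6
  c8: -  regs: r0:Mul2,r1:Add1,r2:20,r3:6
  c9: -  regs: r0:Mul2,r1:Add1,r2:20,r3:6
  c10: CDB Add1=19  regs: r0:Mul2,r1:19,r2:20,r3:6
  c11: CDB Mul1=400  regs: r0:Mul2,r1:19,r2:20,r3:6

STATUS = VALUE 19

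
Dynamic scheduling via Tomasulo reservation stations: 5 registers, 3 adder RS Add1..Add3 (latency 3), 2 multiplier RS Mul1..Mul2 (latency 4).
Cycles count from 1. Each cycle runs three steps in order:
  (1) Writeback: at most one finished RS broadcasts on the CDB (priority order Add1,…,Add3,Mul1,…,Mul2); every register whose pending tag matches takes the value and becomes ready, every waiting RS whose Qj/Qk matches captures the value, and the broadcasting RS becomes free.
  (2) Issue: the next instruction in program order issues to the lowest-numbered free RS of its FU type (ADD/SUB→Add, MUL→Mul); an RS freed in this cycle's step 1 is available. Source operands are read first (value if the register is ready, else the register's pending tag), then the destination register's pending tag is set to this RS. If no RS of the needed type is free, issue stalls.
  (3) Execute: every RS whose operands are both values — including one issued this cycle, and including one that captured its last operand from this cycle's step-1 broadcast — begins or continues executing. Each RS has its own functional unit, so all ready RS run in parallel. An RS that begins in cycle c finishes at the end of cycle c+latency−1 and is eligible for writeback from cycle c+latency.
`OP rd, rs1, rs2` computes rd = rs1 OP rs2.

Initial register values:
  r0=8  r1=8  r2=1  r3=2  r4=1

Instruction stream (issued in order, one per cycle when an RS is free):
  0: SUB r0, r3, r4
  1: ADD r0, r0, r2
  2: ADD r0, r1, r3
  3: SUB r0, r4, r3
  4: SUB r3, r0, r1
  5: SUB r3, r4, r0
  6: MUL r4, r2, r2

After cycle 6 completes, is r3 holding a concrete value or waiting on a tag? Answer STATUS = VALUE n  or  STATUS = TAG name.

  c1: issue SUB r0<-Add1  regs: r0:Add1,r1:8,r2:1,r3:2,r4:1
  c2: issue ADD r0<-Add2  regs: r0:Add2,r1:8,r2:1,r3:2,r4:1
  c3: issue ADD r0<-Add3  regs: r0:Add3,r1:8,r2:1,r3:2,r4:1
  c4: CDB Add1=1; issue SUB r0<-Add1  regs: r0:Add1,r1:8,r2:1,r3:2,r4:1
  c5: stall  regs: r0:Add1,r1:8,r2:1,r3:2,r4:1
  c6: CDB Add3=10; issue SUB r3<-Add3  regs: r0:Add1,r1:8,r2:1,r3:Add3,r4:1

STATUS = TAG Add3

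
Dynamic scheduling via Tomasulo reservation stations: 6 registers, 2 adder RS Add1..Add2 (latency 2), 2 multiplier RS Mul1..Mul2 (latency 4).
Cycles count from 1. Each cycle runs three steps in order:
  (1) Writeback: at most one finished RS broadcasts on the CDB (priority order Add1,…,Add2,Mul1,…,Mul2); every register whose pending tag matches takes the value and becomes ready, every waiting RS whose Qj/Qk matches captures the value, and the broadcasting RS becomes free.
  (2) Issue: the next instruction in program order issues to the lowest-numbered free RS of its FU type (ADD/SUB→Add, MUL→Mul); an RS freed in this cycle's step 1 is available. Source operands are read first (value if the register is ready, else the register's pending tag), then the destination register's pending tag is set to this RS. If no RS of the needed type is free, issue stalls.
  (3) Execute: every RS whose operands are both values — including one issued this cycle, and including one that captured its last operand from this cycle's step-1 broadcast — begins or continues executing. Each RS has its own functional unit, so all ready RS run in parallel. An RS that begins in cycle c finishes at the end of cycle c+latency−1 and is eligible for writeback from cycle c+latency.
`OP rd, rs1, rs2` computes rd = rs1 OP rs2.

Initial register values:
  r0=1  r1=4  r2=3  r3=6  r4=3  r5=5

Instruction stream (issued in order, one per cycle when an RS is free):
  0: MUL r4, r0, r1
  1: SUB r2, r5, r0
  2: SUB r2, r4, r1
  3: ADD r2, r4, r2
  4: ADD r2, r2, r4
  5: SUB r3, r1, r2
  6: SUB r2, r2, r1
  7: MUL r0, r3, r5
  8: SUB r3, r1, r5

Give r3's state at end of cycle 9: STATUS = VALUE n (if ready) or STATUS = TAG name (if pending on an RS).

STATUS = TAG Add1

cycle 1: issue MUL r4<-Mul1 // r0:1,r1:4,r2:3,r3:6,r4:Mul1,r5:5
cycle 2: issue SUB r2<-Add1 // r0:1,r1:4,r2:Add1,r3:6,r4:Mul1,r5:5
cycle 3: issue SUB r2<-Add2 // r0:1,r1:4,r2:Add2,r3:6,r4:Mul1,r5:5
cycle 4: CDB Add1=4; issue ADD r2<-Add1 // r0:1,r1:4,r2:Add1,r3:6,r4:Mul1,r5:5
cycle 5: CDB Mul1=4; stall // r0:1,r1:4,r2:Add1,r3:6,r4:4,r5:5
cycle 6: stall // r0:1,r1:4,r2:Add1,r3:6,r4:4,r5:5
cycle 7: CDB Add2=0; issue ADD r2<-Add2 // r0:1,r1:4,r2:Add2,r3:6,r4:4,r5:5
cycle 8: stall // r0:1,r1:4,r2:Add2,r3:6,r4:4,r5:5
cycle 9: CDB Add1=4; issue SUB r3<-Add1 // r0:1,r1:4,r2:Add2,r3:Add1,r4:4,r5:5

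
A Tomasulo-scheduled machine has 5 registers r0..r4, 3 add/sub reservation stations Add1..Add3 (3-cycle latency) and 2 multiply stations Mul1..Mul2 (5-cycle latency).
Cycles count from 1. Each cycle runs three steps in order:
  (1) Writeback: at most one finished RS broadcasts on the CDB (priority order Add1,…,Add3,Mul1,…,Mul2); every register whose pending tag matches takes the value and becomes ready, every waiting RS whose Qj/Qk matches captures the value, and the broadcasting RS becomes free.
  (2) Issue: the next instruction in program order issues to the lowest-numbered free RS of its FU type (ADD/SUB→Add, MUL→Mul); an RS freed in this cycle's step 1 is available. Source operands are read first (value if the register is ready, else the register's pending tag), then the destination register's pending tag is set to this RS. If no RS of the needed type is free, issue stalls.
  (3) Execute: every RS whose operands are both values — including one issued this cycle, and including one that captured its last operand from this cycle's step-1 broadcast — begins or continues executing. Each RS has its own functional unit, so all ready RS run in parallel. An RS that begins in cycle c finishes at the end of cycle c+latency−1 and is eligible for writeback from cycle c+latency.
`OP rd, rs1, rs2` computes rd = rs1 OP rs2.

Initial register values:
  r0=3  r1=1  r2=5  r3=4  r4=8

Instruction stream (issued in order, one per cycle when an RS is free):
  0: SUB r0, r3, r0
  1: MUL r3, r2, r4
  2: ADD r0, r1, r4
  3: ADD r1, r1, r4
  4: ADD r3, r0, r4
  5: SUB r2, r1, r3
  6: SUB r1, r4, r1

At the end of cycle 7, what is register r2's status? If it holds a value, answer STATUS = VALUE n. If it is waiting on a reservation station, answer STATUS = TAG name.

cycle 1: issue SUB r0<-Add1 // r0:Add1,r1:1,r2:5,r3:4,r4:8
cycle 2: issue MUL r3<-Mul1 // r0:Add1,r1:1,r2:5,r3:Mul1,r4:8
cycle 3: issue ADD r0<-Add2 // r0:Add2,r1:1,r2:5,r3:Mul1,r4:8
cycle 4: CDB Add1=1; issue ADD r1<-Add1 // r0:Add2,r1:Add1,r2:5,r3:Mul1,r4:8
cycle 5: issue ADD r3<-Add3 // r0:Add2,r1:Add1,r2:5,r3:Add3,r4:8
cycle 6: CDB Add2=9; issue SUB r2<-Add2 // r0:9,r1:Add1,r2:Add2,r3:Add3,r4:8
cycle 7: CDB Add1=9; issue SUB r1<-Add1 // r0:9,r1:Add1,r2:Add2,r3:Add3,r4:8

STATUS = TAG Add2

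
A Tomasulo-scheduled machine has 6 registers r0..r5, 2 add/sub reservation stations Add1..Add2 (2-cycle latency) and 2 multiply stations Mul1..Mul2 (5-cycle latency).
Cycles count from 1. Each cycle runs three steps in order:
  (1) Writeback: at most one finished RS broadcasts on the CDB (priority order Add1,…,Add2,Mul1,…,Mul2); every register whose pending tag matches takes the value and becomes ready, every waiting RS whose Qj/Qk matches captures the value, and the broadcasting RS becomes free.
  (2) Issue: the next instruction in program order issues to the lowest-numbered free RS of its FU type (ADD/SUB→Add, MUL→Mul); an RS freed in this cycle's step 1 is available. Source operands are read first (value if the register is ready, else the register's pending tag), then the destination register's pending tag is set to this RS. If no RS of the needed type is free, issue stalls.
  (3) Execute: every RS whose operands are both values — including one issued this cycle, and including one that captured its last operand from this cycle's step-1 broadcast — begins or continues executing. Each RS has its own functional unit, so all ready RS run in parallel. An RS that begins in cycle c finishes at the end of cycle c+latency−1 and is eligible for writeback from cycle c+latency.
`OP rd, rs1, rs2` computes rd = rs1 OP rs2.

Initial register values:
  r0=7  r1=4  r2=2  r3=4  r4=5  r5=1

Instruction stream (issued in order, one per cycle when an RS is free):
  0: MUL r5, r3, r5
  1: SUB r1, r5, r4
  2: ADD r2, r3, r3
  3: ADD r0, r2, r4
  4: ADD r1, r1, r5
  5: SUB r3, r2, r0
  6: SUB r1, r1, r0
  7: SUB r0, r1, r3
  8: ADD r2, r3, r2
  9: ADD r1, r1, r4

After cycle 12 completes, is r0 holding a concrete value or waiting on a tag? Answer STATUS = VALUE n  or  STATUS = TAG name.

cycle 1: issue MUL r5<-Mul1 // r0:7,r1:4,r2:2,r3:4,r4:5,r5:Mul1
cycle 2: issue SUB r1<-Add1 // r0:7,r1:Add1,r2:2,r3:4,r4:5,r5:Mul1
cycle 3: issue ADD r2<-Add2 // r0:7,r1:Add1,r2:Add2,r3:4,r4:5,r5:Mul1
cycle 4: stall // r0:7,r1:Add1,r2:Add2,r3:4,r4:5,r5:Mul1
cycle 5: CDB Add2=8; issue ADD r0<-Add2 // r0:Add2,r1:Add1,r2:8,r3:4,r4:5,r5:Mul1
cycle 6: CDB Mul1=4; stall // r0:Add2,r1:Add1,r2:8,r3:4,r4:5,r5:4
cycle 7: CDB Add2=13; issue ADD r1<-Add2 // r0:13,r1:Add2,r2:8,r3:4,r4:5,r5:4
cycle 8: CDB Add1=-1; issue SUB r3<-Add1 // r0:13,r1:Add2,r2:8,r3:Add1,r4:5,r5:4
cycle 9: stall // r0:13,r1:Add2,r2:8,r3:Add1,r4:5,r5:4
cycle 10: CDB Add1=-5; issue SUB r1<-Add1 // r0:13,r1:Add1,r2:8,r3:-5,r4:5,r5:4
cycle 11: CDB Add2=3; issue SUB r0<-Add2 // r0:Add2,r1:Add1,r2:8,r3:-5,r4:5,r5:4
cycle 12: stall // r0:Add2,r1:Add1,r2:8,r3:-5,r4:5,r5:4

STATUS = TAG Add2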